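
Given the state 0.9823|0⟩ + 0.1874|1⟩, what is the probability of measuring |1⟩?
0.03512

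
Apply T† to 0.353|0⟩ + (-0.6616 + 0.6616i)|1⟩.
0.353|0⟩ + 0.9356i|1⟩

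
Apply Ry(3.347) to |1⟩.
-0.9947|0⟩ - 0.1025|1⟩

Ry(3.347) = [[cos(θ/2), −sin(θ/2)], [sin(θ/2), cos(θ/2)]]; θ = 3.347, cos(θ/2) ≈ -0.102523, sin(θ/2) ≈ 0.994731.
With a = amp(|0⟩) = 0 and b = amp(|1⟩) = 1:
new amp(|0⟩) = (-0.102523)·a + (-0.994731)·b = -0.9947
new amp(|1⟩) = (0.994731)·a + (-0.102523)·b = -0.1025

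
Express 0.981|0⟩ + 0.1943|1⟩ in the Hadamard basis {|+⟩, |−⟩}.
0.8311|+⟩ + 0.5563|−⟩

With |ψ⟩ = α|0⟩ + β|1⟩, the Hadamard-basis coefficients are ⟨+|ψ⟩ = (α + β)/√2 and ⟨−|ψ⟩ = (α − β)/√2.
Here α = 0.981, β = 0.1943: (α + β)/√2 = 0.8311, (α − β)/√2 = 0.5563.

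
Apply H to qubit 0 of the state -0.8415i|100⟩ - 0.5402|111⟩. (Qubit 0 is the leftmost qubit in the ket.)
-0.595i|000⟩ - 0.382|011⟩ + 0.595i|100⟩ + 0.382|111⟩

H on qubit 0 mixes each pair of kets that differ only in qubit 0: amplitudes (a, b) of (|…0…⟩, |…1…⟩) become ((a + b)/√2, (a − b)/√2). Kets absent from the input have amplitude 0.
(|000⟩, |100⟩): (a, b) = (0, -0.8415i) → (-0.595i, 0.595i)
(|011⟩, |111⟩): (a, b) = (0, -0.5402) → (-0.382, 0.382)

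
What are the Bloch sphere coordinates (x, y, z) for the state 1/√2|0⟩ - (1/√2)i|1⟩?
(0, -1, 0)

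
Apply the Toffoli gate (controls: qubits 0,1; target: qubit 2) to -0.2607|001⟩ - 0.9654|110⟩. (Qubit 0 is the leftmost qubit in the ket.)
-0.2607|001⟩ - 0.9654|111⟩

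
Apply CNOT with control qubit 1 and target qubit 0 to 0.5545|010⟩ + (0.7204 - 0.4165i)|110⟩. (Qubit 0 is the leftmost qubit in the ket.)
(0.7204 - 0.4165i)|010⟩ + 0.5545|110⟩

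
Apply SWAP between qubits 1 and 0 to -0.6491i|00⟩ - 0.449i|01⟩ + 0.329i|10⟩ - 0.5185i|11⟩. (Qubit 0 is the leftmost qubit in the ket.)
-0.6491i|00⟩ + 0.329i|01⟩ - 0.449i|10⟩ - 0.5185i|11⟩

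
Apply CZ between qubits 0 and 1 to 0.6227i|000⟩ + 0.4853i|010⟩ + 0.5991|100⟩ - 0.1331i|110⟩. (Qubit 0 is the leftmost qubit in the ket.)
0.6227i|000⟩ + 0.4853i|010⟩ + 0.5991|100⟩ + 0.1331i|110⟩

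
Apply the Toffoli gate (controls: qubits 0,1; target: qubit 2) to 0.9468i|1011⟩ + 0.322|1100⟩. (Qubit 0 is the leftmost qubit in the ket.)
0.9468i|1011⟩ + 0.322|1110⟩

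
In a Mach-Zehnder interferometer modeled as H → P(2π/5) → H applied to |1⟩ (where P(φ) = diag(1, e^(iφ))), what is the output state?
(0.3455 - 0.4755i)|0⟩ + (0.6545 + 0.4755i)|1⟩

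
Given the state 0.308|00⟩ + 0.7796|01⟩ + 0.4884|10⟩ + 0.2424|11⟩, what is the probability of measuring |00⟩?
0.09486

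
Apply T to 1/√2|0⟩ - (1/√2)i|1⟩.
1/√2|0⟩ + (1/2 - (1/2)i)|1⟩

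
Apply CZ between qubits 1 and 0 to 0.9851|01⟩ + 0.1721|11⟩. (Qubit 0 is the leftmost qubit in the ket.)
0.9851|01⟩ - 0.1721|11⟩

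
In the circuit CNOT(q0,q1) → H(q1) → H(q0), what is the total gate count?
3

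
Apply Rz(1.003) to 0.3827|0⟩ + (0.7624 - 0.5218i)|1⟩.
(0.3356 - 0.184i)|0⟩ + (0.9194 - 0.09103i)|1⟩

Rz(1.003) = [[e^(−iθ/2), 0], [0, e^(iθ/2)]] with e^(±iθ/2) = cos(θ/2) ± i·sin(θ/2); θ = 1.003, cos(θ/2) ≈ 0.876862, sin(θ/2) ≈ 0.480741.
With a = amp(|0⟩) = 0.3827 and b = amp(|1⟩) = (0.7624 - 0.5218i):
new amp(|0⟩) = (0.876862 - 0.480741i)·a = (0.3356 - 0.184i)
new amp(|1⟩) = (0.876862 + 0.480741i)·b = (0.9194 - 0.09103i)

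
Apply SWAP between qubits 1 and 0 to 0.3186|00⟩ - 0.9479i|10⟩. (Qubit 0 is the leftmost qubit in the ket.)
0.3186|00⟩ - 0.9479i|01⟩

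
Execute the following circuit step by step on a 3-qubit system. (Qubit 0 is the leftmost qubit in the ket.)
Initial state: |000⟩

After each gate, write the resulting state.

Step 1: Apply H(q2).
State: 1/√2|000⟩ + 1/√2|001⟩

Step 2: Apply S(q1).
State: 1/√2|000⟩ + 1/√2|001⟩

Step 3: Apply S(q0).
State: 1/√2|000⟩ + 1/√2|001⟩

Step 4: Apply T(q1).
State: 1/√2|000⟩ + 1/√2|001⟩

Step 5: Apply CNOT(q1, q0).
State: 1/√2|000⟩ + 1/√2|001⟩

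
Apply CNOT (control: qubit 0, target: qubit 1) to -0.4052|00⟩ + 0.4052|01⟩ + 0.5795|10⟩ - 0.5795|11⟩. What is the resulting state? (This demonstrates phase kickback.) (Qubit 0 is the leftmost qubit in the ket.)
-0.4052|00⟩ + 0.4052|01⟩ - 0.5795|10⟩ + 0.5795|11⟩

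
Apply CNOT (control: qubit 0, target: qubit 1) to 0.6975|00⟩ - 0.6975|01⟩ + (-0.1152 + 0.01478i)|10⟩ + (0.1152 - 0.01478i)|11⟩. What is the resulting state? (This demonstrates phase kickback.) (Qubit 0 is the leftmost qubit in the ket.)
0.6975|00⟩ - 0.6975|01⟩ + (0.1152 - 0.01478i)|10⟩ + (-0.1152 + 0.01478i)|11⟩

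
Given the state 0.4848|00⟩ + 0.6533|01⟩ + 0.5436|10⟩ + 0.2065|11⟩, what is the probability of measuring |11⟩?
0.04264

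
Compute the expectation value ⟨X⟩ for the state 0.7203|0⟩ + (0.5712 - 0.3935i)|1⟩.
0.8229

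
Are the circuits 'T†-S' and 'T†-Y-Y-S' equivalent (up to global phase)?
Yes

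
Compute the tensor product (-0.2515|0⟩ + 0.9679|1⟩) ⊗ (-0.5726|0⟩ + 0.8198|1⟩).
0.144|00⟩ - 0.2062|01⟩ - 0.5542|10⟩ + 0.7935|11⟩

amp(|b₁b₂…⟩) = product of the factor amplitudes for bits b₁, b₂, …; only kets whose every factor amplitude is nonzero survive.
|00⟩: (-0.2515)(-0.5726) = 0.144
|01⟩: (-0.2515)(0.8198) = -0.2062
|10⟩: (0.9679)(-0.5726) = -0.5542
|11⟩: (0.9679)(0.8198) = 0.7935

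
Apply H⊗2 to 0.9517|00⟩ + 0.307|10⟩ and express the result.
0.6294|00⟩ + 0.6294|01⟩ + 0.3224|10⟩ + 0.3224|11⟩

H⊗2 gives amp(|y⟩) = (1/2) Σ_x (−1)^(x·y) amp(|x⟩), where x·y is the number of positions in which both x and y have a 1.
|00⟩: (0.9517 + 0.307)/2 = 0.6294
|01⟩: (0.9517 + 0.307)/2 = 0.6294
|10⟩: (0.9517 - 0.307)/2 = 0.3224
|11⟩: (0.9517 - 0.307)/2 = 0.3224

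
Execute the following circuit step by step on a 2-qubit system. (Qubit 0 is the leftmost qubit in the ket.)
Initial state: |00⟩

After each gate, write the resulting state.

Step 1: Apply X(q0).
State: |10⟩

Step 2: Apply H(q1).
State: 1/√2|10⟩ + 1/√2|11⟩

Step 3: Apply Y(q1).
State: -(1/√2)i|10⟩ + (1/√2)i|11⟩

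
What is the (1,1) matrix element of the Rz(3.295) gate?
(-0.07663 + 0.9971i)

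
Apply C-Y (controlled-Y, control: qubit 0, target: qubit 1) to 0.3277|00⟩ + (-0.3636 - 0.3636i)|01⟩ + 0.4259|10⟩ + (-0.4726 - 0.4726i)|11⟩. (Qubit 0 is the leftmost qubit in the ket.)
0.3277|00⟩ + (-0.3636 - 0.3636i)|01⟩ + (-0.4726 + 0.4726i)|10⟩ + 0.4259i|11⟩

C-Y leaves the control-|0⟩ kets |00⟩, |01⟩ unchanged and applies Y to qubit 1 on the control-|1⟩ pair (|10⟩, |11⟩).
Y = [[0, -i], [i, 0]].
With a = amp(|10⟩) = 0.4259 and b = amp(|11⟩) = (-0.4726 - 0.4726i):
new amp(|10⟩) = (-i)·b = (-0.4726 + 0.4726i)
new amp(|11⟩) = (i)·a = 0.4259i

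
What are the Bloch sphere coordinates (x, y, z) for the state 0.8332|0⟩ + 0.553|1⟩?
(0.9215, 0, 0.3884)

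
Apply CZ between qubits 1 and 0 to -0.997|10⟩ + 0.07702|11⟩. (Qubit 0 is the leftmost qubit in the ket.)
-0.997|10⟩ - 0.07702|11⟩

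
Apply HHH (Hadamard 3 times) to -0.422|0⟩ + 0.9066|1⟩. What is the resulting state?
0.3427|0⟩ - 0.9395|1⟩

H² = I, so H^3 = H: a single Hadamard. With (a, b) = (-0.422, 0.9066), H gives ((a + b)/√2, (a − b)/√2) = (0.3427, -0.9395).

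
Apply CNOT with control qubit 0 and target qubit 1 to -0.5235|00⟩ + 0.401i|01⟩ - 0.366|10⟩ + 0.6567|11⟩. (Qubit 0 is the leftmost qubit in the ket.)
-0.5235|00⟩ + 0.401i|01⟩ + 0.6567|10⟩ - 0.366|11⟩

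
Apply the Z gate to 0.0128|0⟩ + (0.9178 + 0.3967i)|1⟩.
0.0128|0⟩ + (-0.9178 - 0.3967i)|1⟩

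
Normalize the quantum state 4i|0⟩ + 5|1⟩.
0.6247i|0⟩ + 0.7809|1⟩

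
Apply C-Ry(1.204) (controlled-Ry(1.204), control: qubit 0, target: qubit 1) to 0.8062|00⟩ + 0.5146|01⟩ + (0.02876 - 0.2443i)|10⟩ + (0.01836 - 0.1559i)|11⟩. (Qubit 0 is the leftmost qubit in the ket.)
0.8062|00⟩ + 0.5146|01⟩ + (0.01331 - 0.1131i)|10⟩ + (0.03142 - 0.2668i)|11⟩

C-Ry(1.204) leaves the control-|0⟩ kets |00⟩, |01⟩ unchanged and applies Ry(1.204) to qubit 1 on the control-|1⟩ pair (|10⟩, |11⟩).
Ry(1.204) = [[cos(θ/2), −sin(θ/2)], [sin(θ/2), cos(θ/2)]]; θ = 1.204, cos(θ/2) ≈ 0.824205, sin(θ/2) ≈ 0.566292.
With a = amp(|10⟩) = (0.02876 - 0.2443i) and b = amp(|11⟩) = (0.01836 - 0.1559i):
new amp(|10⟩) = (0.824205)·a + (-0.566292)·b = (0.01331 - 0.1131i)
new amp(|11⟩) = (0.566292)·a + (0.824205)·b = (0.03142 - 0.2668i)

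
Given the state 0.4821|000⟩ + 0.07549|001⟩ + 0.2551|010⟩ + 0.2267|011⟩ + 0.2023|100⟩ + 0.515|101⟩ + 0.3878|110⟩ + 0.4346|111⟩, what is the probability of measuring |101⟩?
0.2652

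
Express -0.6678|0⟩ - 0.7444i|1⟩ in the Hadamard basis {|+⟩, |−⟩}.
(-0.4722 - 0.5264i)|+⟩ + (-0.4722 + 0.5264i)|−⟩

With |ψ⟩ = α|0⟩ + β|1⟩, the Hadamard-basis coefficients are ⟨+|ψ⟩ = (α + β)/√2 and ⟨−|ψ⟩ = (α − β)/√2.
Here α = -0.6678, β = -0.7444i: (α + β)/√2 = (-0.4722 - 0.5264i), (α − β)/√2 = (-0.4722 + 0.5264i).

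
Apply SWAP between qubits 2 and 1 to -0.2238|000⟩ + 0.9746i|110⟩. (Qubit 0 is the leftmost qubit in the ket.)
-0.2238|000⟩ + 0.9746i|101⟩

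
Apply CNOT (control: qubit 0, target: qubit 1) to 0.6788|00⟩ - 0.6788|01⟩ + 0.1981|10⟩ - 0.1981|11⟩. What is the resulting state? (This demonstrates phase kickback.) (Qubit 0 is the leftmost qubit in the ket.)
0.6788|00⟩ - 0.6788|01⟩ - 0.1981|10⟩ + 0.1981|11⟩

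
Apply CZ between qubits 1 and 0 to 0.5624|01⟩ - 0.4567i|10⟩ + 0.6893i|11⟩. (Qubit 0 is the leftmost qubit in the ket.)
0.5624|01⟩ - 0.4567i|10⟩ - 0.6893i|11⟩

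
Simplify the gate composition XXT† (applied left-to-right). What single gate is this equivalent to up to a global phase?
T†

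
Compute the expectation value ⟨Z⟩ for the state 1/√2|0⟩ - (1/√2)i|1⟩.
0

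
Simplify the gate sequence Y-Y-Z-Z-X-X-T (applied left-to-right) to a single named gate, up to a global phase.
T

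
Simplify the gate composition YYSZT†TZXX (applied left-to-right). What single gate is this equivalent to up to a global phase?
S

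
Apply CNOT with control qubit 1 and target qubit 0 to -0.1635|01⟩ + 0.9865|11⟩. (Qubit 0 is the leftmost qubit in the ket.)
0.9865|01⟩ - 0.1635|11⟩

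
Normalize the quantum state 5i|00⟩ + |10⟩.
0.9806i|00⟩ + 0.1961|10⟩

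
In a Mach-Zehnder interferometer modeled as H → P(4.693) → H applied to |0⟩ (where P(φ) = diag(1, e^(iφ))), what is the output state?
(0.4903 - 0.4999i)|0⟩ + (0.5097 + 0.4999i)|1⟩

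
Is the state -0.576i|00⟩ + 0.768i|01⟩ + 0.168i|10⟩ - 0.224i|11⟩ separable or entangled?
Separable

Writing the state as a|00⟩ + b|01⟩ + c|10⟩ + d|11⟩, it is a product state iff ad − bc = 0.
Here (a, b, c, d) = (-0.576i, 0.768i, 0.168i, -0.224i): ad − bc = (-0.576i)(-0.224i) − (0.768i)(0.168i) = 0, so the state is separable.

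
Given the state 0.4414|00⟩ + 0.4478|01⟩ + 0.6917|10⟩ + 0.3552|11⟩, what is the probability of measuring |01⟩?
0.2005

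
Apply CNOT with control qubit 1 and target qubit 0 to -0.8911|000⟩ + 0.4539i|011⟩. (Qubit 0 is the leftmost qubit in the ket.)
-0.8911|000⟩ + 0.4539i|111⟩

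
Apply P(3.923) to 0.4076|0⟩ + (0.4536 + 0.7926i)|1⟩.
0.4076|0⟩ + (0.2362 - 0.8821i)|1⟩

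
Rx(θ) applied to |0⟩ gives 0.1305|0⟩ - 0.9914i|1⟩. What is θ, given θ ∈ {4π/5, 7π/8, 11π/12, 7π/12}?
11π/12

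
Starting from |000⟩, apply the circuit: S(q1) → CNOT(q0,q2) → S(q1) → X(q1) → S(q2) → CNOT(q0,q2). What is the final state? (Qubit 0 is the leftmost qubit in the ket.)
|010⟩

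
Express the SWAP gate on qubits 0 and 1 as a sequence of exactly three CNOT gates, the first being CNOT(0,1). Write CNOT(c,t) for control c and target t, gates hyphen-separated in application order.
CNOT(0,1)-CNOT(1,0)-CNOT(0,1)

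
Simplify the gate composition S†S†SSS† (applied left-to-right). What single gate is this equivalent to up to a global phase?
S†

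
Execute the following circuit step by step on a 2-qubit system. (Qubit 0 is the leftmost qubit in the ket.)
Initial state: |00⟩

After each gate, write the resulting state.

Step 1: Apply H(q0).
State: 1/√2|00⟩ + 1/√2|10⟩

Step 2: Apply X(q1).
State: 1/√2|01⟩ + 1/√2|11⟩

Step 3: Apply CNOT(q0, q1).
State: 1/√2|01⟩ + 1/√2|10⟩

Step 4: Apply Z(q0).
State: 1/√2|01⟩ - 1/√2|10⟩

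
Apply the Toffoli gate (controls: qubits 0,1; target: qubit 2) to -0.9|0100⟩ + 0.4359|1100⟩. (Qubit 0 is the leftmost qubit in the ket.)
-0.9|0100⟩ + 0.4359|1110⟩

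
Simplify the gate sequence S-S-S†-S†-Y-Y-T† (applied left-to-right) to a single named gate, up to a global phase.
T†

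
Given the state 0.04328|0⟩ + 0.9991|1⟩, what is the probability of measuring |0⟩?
0.001873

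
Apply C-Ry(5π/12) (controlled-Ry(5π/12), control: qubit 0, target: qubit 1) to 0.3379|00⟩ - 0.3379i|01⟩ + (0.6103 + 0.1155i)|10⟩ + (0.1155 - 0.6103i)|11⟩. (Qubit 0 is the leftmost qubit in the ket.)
0.3379|00⟩ - 0.3379i|01⟩ + (0.4139 + 0.4632i)|10⟩ + (0.4632 - 0.4139i)|11⟩

C-Ry(5π/12) leaves the control-|0⟩ kets |00⟩, |01⟩ unchanged and applies Ry(5π/12) to qubit 1 on the control-|1⟩ pair (|10⟩, |11⟩).
Ry(5π/12) = [[cos(θ/2), −sin(θ/2)], [sin(θ/2), cos(θ/2)]]; θ = 5π/12, cos(θ/2) ≈ 0.793353, sin(θ/2) ≈ 0.608761.
With a = amp(|10⟩) = (0.6103 + 0.1155i) and b = amp(|11⟩) = (0.1155 - 0.6103i):
new amp(|10⟩) = (0.793353)·a + (-0.608761)·b = (0.4139 + 0.4632i)
new amp(|11⟩) = (0.608761)·a + (0.793353)·b = (0.4632 - 0.4139i)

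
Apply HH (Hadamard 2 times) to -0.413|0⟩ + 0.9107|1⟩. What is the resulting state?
-0.413|0⟩ + 0.9107|1⟩

H² = I, so an even number of Hadamards cancels: H^2 = I and the state is unchanged.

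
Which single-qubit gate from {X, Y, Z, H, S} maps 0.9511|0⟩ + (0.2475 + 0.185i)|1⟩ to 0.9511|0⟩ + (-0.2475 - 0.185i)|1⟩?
Z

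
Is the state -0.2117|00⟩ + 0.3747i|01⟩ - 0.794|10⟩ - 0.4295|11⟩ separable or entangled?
Entangled

Writing the state as a|00⟩ + b|01⟩ + c|10⟩ + d|11⟩, it is a product state iff ad − bc = 0.
Here (a, b, c, d) = (-0.2117, 0.3747i, -0.794, -0.4295): ad − bc = (-0.2117)(-0.4295) − (0.3747i)(-0.794) = (0.09093 + 0.2975i) ≠ 0, so the state is entangled.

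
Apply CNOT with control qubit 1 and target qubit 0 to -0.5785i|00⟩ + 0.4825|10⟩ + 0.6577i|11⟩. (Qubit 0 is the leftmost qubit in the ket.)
-0.5785i|00⟩ + 0.6577i|01⟩ + 0.4825|10⟩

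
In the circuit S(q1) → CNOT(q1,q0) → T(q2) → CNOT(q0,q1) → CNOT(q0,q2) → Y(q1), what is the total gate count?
6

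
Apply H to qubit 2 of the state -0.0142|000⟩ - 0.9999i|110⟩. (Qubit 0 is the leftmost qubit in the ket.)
-0.01004|000⟩ - 0.01004|001⟩ - 0.707i|110⟩ - 0.707i|111⟩

H on qubit 2 mixes each pair of kets that differ only in qubit 2: amplitudes (a, b) of (|…0…⟩, |…1…⟩) become ((a + b)/√2, (a − b)/√2). Kets absent from the input have amplitude 0.
(|000⟩, |001⟩): (a, b) = (-0.0142, 0) → (-0.01004, -0.01004)
(|110⟩, |111⟩): (a, b) = (-0.9999i, 0) → (-0.707i, -0.707i)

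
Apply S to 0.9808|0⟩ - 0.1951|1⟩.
0.9808|0⟩ - 0.1951i|1⟩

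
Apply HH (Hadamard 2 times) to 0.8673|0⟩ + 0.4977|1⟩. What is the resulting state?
0.8673|0⟩ + 0.4977|1⟩

H² = I, so an even number of Hadamards cancels: H^2 = I and the state is unchanged.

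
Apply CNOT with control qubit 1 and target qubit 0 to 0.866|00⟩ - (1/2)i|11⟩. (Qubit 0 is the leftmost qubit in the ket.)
0.866|00⟩ - (1/2)i|01⟩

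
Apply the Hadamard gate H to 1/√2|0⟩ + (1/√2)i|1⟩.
(1/2 + (1/2)i)|0⟩ + (1/2 - (1/2)i)|1⟩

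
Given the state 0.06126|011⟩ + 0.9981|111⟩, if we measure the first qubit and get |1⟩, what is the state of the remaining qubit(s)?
|11⟩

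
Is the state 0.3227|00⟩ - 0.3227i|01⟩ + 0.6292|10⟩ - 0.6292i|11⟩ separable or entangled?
Separable

Writing the state as a|00⟩ + b|01⟩ + c|10⟩ + d|11⟩, it is a product state iff ad − bc = 0.
Here (a, b, c, d) = (0.3227, -0.3227i, 0.6292, -0.6292i): ad − bc = (0.3227)(-0.6292i) − (-0.3227i)(0.6292) = 0, so the state is separable.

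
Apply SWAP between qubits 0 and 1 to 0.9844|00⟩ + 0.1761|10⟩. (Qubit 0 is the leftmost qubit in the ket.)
0.9844|00⟩ + 0.1761|01⟩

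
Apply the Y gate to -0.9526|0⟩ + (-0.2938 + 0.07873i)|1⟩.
(0.07873 + 0.2938i)|0⟩ - 0.9526i|1⟩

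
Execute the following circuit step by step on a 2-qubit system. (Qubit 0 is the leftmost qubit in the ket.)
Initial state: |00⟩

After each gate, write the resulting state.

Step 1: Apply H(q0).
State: 1/√2|00⟩ + 1/√2|10⟩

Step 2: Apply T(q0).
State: 1/√2|00⟩ + (1/2 + (1/2)i)|10⟩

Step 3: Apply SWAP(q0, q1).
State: 1/√2|00⟩ + (1/2 + (1/2)i)|01⟩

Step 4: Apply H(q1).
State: (0.8536 + (1/√8)i)|00⟩ + (0.1464 - (1/√8)i)|01⟩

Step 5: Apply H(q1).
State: 1/√2|00⟩ + (1/2 + (1/2)i)|01⟩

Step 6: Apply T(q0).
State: 1/√2|00⟩ + (1/2 + (1/2)i)|01⟩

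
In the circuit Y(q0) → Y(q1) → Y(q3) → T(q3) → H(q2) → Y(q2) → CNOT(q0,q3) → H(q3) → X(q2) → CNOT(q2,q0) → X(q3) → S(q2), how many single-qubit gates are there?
10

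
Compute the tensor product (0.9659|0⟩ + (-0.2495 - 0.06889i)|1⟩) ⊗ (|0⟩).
0.9659|00⟩ + (-0.2495 - 0.06889i)|10⟩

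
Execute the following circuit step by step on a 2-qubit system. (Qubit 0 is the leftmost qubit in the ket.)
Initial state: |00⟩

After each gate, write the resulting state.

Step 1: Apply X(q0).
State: |10⟩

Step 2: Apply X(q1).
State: |11⟩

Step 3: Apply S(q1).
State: i|11⟩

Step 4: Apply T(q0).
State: (-1/√2 + (1/√2)i)|11⟩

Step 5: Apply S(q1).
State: (-1/√2 - (1/√2)i)|11⟩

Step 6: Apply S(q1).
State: (1/√2 - (1/√2)i)|11⟩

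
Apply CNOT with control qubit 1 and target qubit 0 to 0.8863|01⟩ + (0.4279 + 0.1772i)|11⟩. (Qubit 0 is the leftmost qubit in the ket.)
(0.4279 + 0.1772i)|01⟩ + 0.8863|11⟩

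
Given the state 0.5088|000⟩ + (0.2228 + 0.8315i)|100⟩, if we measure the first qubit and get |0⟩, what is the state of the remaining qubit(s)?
|00⟩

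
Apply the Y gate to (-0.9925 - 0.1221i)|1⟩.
(-0.1221 + 0.9925i)|0⟩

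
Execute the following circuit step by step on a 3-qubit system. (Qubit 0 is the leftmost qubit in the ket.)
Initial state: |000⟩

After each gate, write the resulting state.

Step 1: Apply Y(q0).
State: i|100⟩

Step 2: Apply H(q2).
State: (1/√2)i|100⟩ + (1/√2)i|101⟩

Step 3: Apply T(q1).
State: (1/√2)i|100⟩ + (1/√2)i|101⟩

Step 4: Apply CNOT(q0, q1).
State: (1/√2)i|110⟩ + (1/√2)i|111⟩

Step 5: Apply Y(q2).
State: 1/√2|110⟩ - 1/√2|111⟩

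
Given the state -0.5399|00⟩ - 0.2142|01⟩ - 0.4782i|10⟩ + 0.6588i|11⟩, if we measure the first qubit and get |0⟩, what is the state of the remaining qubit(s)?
-0.9295|0⟩ - 0.3688|1⟩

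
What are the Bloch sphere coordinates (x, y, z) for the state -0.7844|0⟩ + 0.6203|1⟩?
(-0.9731, 0, 0.2305)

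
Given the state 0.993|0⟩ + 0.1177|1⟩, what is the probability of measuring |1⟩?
0.01385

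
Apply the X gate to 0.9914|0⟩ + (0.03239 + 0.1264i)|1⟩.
(0.03239 + 0.1264i)|0⟩ + 0.9914|1⟩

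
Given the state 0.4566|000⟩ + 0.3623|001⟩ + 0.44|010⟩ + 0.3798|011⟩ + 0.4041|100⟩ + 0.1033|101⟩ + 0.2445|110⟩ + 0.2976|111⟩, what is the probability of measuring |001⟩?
0.1313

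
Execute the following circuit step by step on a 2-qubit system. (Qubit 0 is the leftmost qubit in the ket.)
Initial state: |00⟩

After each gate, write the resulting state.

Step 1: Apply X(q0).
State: |10⟩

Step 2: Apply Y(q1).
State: i|11⟩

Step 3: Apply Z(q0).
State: -i|11⟩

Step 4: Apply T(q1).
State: (1/√2 - (1/√2)i)|11⟩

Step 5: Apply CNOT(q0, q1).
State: (1/√2 - (1/√2)i)|10⟩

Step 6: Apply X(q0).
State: (1/√2 - (1/√2)i)|00⟩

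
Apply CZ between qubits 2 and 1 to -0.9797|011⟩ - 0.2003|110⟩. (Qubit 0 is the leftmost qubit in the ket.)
0.9797|011⟩ - 0.2003|110⟩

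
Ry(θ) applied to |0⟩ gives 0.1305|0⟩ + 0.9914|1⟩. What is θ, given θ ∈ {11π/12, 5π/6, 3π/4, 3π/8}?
11π/12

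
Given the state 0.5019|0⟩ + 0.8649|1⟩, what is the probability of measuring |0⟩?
0.2519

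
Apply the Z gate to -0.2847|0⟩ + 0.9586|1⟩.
-0.2847|0⟩ - 0.9586|1⟩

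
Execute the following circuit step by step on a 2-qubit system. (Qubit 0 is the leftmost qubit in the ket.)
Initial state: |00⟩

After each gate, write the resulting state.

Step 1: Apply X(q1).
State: |01⟩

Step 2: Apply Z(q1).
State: -|01⟩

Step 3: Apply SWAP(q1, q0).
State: -|10⟩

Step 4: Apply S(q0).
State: -i|10⟩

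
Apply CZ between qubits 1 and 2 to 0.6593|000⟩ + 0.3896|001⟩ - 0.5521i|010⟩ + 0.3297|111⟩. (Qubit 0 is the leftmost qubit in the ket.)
0.6593|000⟩ + 0.3896|001⟩ - 0.5521i|010⟩ - 0.3297|111⟩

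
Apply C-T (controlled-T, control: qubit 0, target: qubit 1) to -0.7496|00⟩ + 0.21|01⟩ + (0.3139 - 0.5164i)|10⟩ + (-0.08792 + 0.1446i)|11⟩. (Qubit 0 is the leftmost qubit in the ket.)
-0.7496|00⟩ + 0.21|01⟩ + (0.3139 - 0.5164i)|10⟩ + (-0.1644 + 0.04008i)|11⟩

C-T leaves the control-|0⟩ kets |00⟩, |01⟩ unchanged and applies T to qubit 1 on the control-|1⟩ pair (|10⟩, |11⟩).
T = [[1, 0], [0, (1/√2 + (1/√2)i)]].
With a = amp(|10⟩) = (0.3139 - 0.5164i) and b = amp(|11⟩) = (-0.08792 + 0.1446i):
new amp(|10⟩) = (1)·a = (0.3139 - 0.5164i)
new amp(|11⟩) = (1/√2 + (1/√2)i)·b = (-0.1644 + 0.04008i)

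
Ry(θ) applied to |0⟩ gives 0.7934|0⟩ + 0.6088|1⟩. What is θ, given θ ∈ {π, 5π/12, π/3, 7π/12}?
5π/12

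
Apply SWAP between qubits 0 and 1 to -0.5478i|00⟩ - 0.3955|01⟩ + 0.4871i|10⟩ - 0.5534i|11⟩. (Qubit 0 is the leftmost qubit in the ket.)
-0.5478i|00⟩ + 0.4871i|01⟩ - 0.3955|10⟩ - 0.5534i|11⟩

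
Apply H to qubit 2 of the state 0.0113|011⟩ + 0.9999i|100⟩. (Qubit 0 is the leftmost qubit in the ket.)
0.00799|010⟩ - 0.00799|011⟩ + 0.707i|100⟩ + 0.707i|101⟩

H on qubit 2 mixes each pair of kets that differ only in qubit 2: amplitudes (a, b) of (|…0…⟩, |…1…⟩) become ((a + b)/√2, (a − b)/√2). Kets absent from the input have amplitude 0.
(|010⟩, |011⟩): (a, b) = (0, 0.0113) → (0.00799, -0.00799)
(|100⟩, |101⟩): (a, b) = (0.9999i, 0) → (0.707i, 0.707i)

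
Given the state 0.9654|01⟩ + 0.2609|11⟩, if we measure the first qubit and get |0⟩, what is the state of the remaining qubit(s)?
|1⟩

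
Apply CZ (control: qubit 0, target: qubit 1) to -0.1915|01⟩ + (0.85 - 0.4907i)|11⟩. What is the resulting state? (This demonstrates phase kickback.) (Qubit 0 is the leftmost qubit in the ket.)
-0.1915|01⟩ + (-0.85 + 0.4907i)|11⟩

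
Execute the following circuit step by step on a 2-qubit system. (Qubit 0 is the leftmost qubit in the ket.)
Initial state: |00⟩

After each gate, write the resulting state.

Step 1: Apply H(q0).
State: 1/√2|00⟩ + 1/√2|10⟩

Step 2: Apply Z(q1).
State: 1/√2|00⟩ + 1/√2|10⟩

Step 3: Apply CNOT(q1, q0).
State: 1/√2|00⟩ + 1/√2|10⟩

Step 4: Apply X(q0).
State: 1/√2|00⟩ + 1/√2|10⟩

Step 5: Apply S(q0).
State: 1/√2|00⟩ + (1/√2)i|10⟩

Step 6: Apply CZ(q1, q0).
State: 1/√2|00⟩ + (1/√2)i|10⟩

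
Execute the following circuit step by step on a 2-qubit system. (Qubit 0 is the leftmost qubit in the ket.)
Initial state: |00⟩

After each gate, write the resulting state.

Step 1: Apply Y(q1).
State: i|01⟩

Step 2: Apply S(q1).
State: -|01⟩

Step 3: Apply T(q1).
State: (-1/√2 - (1/√2)i)|01⟩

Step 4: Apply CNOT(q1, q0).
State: (-1/√2 - (1/√2)i)|11⟩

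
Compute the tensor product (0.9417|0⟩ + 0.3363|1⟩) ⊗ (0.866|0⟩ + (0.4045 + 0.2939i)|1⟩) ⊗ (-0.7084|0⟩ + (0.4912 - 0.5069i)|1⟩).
-0.5777|000⟩ + (0.4006 - 0.4134i)|001⟩ + (-0.2698 - 0.1961i)|010⟩ + (0.3274 - 0.05714i)|011⟩ - 0.2063|100⟩ + (0.1431 - 0.1476i)|101⟩ + (-0.09637 - 0.07002i)|110⟩ + (0.1169 - 0.02041i)|111⟩

amp(|b₁b₂…⟩) = product of the factor amplitudes for bits b₁, b₂, …; only kets whose every factor amplitude is nonzero survive.
|000⟩: (0.9417)(0.866)(-0.7084) = -0.5777
|001⟩: (0.9417)(0.866)(0.4912 - 0.5069i) = (0.4006 - 0.4134i)
|010⟩: (0.9417)(0.4045 + 0.2939i)(-0.7084) = (-0.2698 - 0.1961i)
|011⟩: (0.9417)(0.4045 + 0.2939i)(0.4912 - 0.5069i) = (0.3274 - 0.05714i)
|100⟩: (0.3363)(0.866)(-0.7084) = -0.2063
|101⟩: (0.3363)(0.866)(0.4912 - 0.5069i) = (0.1431 - 0.1476i)
|110⟩: (0.3363)(0.4045 + 0.2939i)(-0.7084) = (-0.09637 - 0.07002i)
|111⟩: (0.3363)(0.4045 + 0.2939i)(0.4912 - 0.5069i) = (0.1169 - 0.02041i)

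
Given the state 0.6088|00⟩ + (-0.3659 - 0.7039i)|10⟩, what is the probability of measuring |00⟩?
0.3706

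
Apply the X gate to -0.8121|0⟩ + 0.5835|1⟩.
0.5835|0⟩ - 0.8121|1⟩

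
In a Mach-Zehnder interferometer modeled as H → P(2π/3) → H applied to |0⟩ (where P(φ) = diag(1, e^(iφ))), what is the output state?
(0.25 + 0.433i)|0⟩ + (0.75 - 0.433i)|1⟩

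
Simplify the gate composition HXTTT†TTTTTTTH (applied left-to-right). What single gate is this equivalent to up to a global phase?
Z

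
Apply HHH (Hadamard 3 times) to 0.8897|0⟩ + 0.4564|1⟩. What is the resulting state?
0.9518|0⟩ + 0.3064|1⟩

H² = I, so H^3 = H: a single Hadamard. With (a, b) = (0.8897, 0.4564), H gives ((a + b)/√2, (a − b)/√2) = (0.9518, 0.3064).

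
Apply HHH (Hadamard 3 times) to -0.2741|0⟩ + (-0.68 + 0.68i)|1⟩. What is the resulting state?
(-0.6747 + 0.4808i)|0⟩ + (0.287 - 0.4808i)|1⟩

H² = I, so H^3 = H: a single Hadamard. With (a, b) = (-0.2741, (-0.68 + 0.68i)), H gives ((a + b)/√2, (a − b)/√2) = ((-0.6747 + 0.4808i), (0.287 - 0.4808i)).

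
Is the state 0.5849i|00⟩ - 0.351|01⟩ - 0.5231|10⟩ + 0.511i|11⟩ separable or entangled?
Entangled

Writing the state as a|00⟩ + b|01⟩ + c|10⟩ + d|11⟩, it is a product state iff ad − bc = 0.
Here (a, b, c, d) = (0.5849i, -0.351, -0.5231, 0.511i): ad − bc = (0.5849i)(0.511i) − (-0.351)(-0.5231) = -0.4825 ≠ 0, so the state is entangled.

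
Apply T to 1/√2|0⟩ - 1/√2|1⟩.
1/√2|0⟩ + (-1/2 - (1/2)i)|1⟩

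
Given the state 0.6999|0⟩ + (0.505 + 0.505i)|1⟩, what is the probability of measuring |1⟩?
0.5101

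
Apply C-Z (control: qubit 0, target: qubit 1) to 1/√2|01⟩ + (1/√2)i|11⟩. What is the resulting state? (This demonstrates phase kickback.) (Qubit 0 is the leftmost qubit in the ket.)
1/√2|01⟩ - (1/√2)i|11⟩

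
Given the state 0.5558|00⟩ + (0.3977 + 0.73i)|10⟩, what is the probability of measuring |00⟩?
0.3089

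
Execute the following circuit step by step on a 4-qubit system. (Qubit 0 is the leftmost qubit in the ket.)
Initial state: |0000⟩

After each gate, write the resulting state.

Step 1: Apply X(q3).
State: |0001⟩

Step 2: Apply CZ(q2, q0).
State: |0001⟩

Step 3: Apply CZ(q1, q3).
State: |0001⟩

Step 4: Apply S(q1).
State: |0001⟩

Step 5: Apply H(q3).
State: 1/√2|0000⟩ - 1/√2|0001⟩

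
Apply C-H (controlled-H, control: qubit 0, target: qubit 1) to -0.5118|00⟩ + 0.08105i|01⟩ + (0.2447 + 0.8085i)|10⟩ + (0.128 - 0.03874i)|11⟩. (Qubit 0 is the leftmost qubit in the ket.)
-0.5118|00⟩ + 0.08105i|01⟩ + (0.2635 + 0.5443i)|10⟩ + (0.08252 + 0.5991i)|11⟩

C-H leaves the control-|0⟩ kets |00⟩, |01⟩ unchanged and applies H to qubit 1 on the control-|1⟩ pair (|10⟩, |11⟩).
H = [[1/√2, 1/√2], [1/√2, -1/√2]].
With a = amp(|10⟩) = (0.2447 + 0.8085i) and b = amp(|11⟩) = (0.128 - 0.03874i):
new amp(|10⟩) = (1/√2)·a + (1/√2)·b = (0.2635 + 0.5443i)
new amp(|11⟩) = (1/√2)·a + (-1/√2)·b = (0.08252 + 0.5991i)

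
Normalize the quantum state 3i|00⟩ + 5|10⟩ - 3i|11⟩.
0.4575i|00⟩ + 0.7625|10⟩ - 0.4575i|11⟩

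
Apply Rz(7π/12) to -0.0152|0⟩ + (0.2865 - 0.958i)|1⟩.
(-0.009253 + 0.01206i)|0⟩ + (0.9344 - 0.3559i)|1⟩

Rz(7π/12) = [[e^(−iθ/2), 0], [0, e^(iθ/2)]] with e^(±iθ/2) = cos(θ/2) ± i·sin(θ/2); θ = 7π/12, cos(θ/2) ≈ 0.608761, sin(θ/2) ≈ 0.793353.
With a = amp(|0⟩) = -0.0152 and b = amp(|1⟩) = (0.2865 - 0.958i):
new amp(|0⟩) = (0.608761 - 0.793353i)·a = (-0.009253 + 0.01206i)
new amp(|1⟩) = (0.608761 + 0.793353i)·b = (0.9344 - 0.3559i)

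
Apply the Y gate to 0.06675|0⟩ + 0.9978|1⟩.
-0.9978i|0⟩ + 0.06675i|1⟩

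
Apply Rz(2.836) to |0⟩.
(0.1522 - 0.9883i)|0⟩

Rz(2.836) = [[e^(−iθ/2), 0], [0, e^(iθ/2)]] with e^(±iθ/2) = cos(θ/2) ± i·sin(θ/2); θ = 2.836, cos(θ/2) ≈ 0.152202, sin(θ/2) ≈ 0.988349.
With a = amp(|0⟩) = 1 and b = amp(|1⟩) = 0:
new amp(|0⟩) = (0.152202 - 0.988349i)·a = (0.1522 - 0.9883i)
new amp(|1⟩) = (0.152202 + 0.988349i)·b = 0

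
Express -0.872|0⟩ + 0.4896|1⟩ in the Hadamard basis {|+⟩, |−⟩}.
-0.2704|+⟩ - 0.9628|−⟩

With |ψ⟩ = α|0⟩ + β|1⟩, the Hadamard-basis coefficients are ⟨+|ψ⟩ = (α + β)/√2 and ⟨−|ψ⟩ = (α − β)/√2.
Here α = -0.872, β = 0.4896: (α + β)/√2 = -0.2704, (α − β)/√2 = -0.9628.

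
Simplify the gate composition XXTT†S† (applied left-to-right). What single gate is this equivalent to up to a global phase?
S†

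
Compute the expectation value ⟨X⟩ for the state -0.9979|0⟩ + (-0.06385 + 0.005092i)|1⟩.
0.1274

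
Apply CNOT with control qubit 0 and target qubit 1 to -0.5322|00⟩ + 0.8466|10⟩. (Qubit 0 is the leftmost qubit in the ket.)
-0.5322|00⟩ + 0.8466|11⟩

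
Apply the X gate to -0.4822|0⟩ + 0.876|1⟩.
0.876|0⟩ - 0.4822|1⟩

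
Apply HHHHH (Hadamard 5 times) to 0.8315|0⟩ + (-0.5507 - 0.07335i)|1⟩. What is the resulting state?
(0.1986 - 0.05187i)|0⟩ + (0.9774 + 0.05187i)|1⟩

H² = I, so H^5 = H: a single Hadamard. With (a, b) = (0.8315, (-0.5507 - 0.07335i)), H gives ((a + b)/√2, (a − b)/√2) = ((0.1986 - 0.05187i), (0.9774 + 0.05187i)).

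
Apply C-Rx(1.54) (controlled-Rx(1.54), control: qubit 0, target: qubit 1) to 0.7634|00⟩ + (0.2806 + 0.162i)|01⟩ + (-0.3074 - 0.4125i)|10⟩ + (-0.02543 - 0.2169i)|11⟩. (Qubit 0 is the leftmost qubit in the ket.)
0.7634|00⟩ + (0.2806 + 0.162i)|01⟩ + (-0.3717 - 0.2784i)|10⟩ + (-0.3054 + 0.05828i)|11⟩

C-Rx(1.54) leaves the control-|0⟩ kets |00⟩, |01⟩ unchanged and applies Rx(1.54) to qubit 1 on the control-|1⟩ pair (|10⟩, |11⟩).
Rx(1.54) = [[cos(θ/2), −i·sin(θ/2)], [−i·sin(θ/2), cos(θ/2)]]; θ = 1.54, cos(θ/2) ≈ 0.717911, sin(θ/2) ≈ 0.696135.
With a = amp(|10⟩) = (-0.3074 - 0.4125i) and b = amp(|11⟩) = (-0.02543 - 0.2169i):
new amp(|10⟩) = (0.717911)·a + (-0.696135i)·b = (-0.3717 - 0.2784i)
new amp(|11⟩) = (-0.696135i)·a + (0.717911)·b = (-0.3054 + 0.05828i)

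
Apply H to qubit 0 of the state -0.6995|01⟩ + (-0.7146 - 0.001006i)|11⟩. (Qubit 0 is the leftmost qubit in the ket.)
(-0.9999 - 0.0007113i)|01⟩ + (0.01068 + 0.0007113i)|11⟩

H on qubit 0 mixes each pair of kets that differ only in qubit 0: amplitudes (a, b) of (|…0…⟩, |…1…⟩) become ((a + b)/√2, (a − b)/√2). Kets absent from the input have amplitude 0.
(|01⟩, |11⟩): (a, b) = (-0.6995, (-0.7146 - 0.001006i)) → ((-0.9999 - 0.0007113i), (0.01068 + 0.0007113i))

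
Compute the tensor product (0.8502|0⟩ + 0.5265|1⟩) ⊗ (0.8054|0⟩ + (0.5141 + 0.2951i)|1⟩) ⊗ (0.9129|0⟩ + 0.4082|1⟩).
0.6251|000⟩ + 0.2795|001⟩ + (0.399 + 0.229i)|010⟩ + (0.1784 + 0.1024i)|011⟩ + 0.3871|100⟩ + 0.1731|101⟩ + (0.2471 + 0.1418i)|110⟩ + (0.1105 + 0.06342i)|111⟩

amp(|b₁b₂…⟩) = product of the factor amplitudes for bits b₁, b₂, …; only kets whose every factor amplitude is nonzero survive.
|000⟩: (0.8502)(0.8054)(0.9129) = 0.6251
|001⟩: (0.8502)(0.8054)(0.4082) = 0.2795
|010⟩: (0.8502)(0.5141 + 0.2951i)(0.9129) = (0.399 + 0.229i)
|011⟩: (0.8502)(0.5141 + 0.2951i)(0.4082) = (0.1784 + 0.1024i)
|100⟩: (0.5265)(0.8054)(0.9129) = 0.3871
|101⟩: (0.5265)(0.8054)(0.4082) = 0.1731
|110⟩: (0.5265)(0.5141 + 0.2951i)(0.9129) = (0.2471 + 0.1418i)
|111⟩: (0.5265)(0.5141 + 0.2951i)(0.4082) = (0.1105 + 0.06342i)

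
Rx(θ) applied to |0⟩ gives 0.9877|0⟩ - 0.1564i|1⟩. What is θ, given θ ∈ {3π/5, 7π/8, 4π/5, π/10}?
π/10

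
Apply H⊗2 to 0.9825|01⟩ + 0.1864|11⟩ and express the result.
0.5845|00⟩ - 0.5845|01⟩ + 0.3981|10⟩ - 0.3981|11⟩

H⊗2 gives amp(|y⟩) = (1/2) Σ_x (−1)^(x·y) amp(|x⟩), where x·y is the number of positions in which both x and y have a 1.
|00⟩: (0.9825 + 0.1864)/2 = 0.5845
|01⟩: (-0.9825 - 0.1864)/2 = -0.5845
|10⟩: (0.9825 - 0.1864)/2 = 0.3981
|11⟩: (-0.9825 + 0.1864)/2 = -0.3981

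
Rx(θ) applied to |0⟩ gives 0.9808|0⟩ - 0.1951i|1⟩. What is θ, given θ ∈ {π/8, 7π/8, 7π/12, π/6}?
π/8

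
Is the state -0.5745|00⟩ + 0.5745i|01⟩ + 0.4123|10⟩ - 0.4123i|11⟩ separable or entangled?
Separable

Writing the state as a|00⟩ + b|01⟩ + c|10⟩ + d|11⟩, it is a product state iff ad − bc = 0.
Here (a, b, c, d) = (-0.5745, 0.5745i, 0.4123, -0.4123i): ad − bc = (-0.5745)(-0.4123i) − (0.5745i)(0.4123) = 0, so the state is separable.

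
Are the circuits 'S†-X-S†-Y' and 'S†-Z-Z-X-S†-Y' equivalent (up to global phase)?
Yes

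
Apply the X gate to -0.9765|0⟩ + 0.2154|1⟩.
0.2154|0⟩ - 0.9765|1⟩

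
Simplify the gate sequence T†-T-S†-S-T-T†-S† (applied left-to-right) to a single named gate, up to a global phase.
S†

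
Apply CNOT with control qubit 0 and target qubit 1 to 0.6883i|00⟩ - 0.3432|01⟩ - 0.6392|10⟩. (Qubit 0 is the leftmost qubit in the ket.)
0.6883i|00⟩ - 0.3432|01⟩ - 0.6392|11⟩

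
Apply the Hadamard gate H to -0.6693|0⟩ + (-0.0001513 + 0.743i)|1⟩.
(-0.4734 + 0.5254i)|0⟩ + (-0.4732 - 0.5254i)|1⟩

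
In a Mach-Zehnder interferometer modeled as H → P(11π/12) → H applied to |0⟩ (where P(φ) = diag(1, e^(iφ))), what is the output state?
(0.01704 + 0.1294i)|0⟩ + (0.983 - 0.1294i)|1⟩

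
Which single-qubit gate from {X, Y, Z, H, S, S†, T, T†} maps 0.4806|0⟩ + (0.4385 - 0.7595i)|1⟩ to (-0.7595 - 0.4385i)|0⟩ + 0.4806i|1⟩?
Y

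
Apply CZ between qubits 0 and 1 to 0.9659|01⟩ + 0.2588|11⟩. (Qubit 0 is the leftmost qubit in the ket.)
0.9659|01⟩ - 0.2588|11⟩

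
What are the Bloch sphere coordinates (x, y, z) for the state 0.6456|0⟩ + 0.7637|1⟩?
(0.9861, 0, -0.1664)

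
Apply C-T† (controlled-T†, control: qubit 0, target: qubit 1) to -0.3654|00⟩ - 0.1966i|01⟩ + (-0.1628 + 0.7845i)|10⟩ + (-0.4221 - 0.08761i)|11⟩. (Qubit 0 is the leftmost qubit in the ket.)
-0.3654|00⟩ - 0.1966i|01⟩ + (-0.1628 + 0.7845i)|10⟩ + (-0.3604 + 0.2365i)|11⟩

C-T† leaves the control-|0⟩ kets |00⟩, |01⟩ unchanged and applies T† to qubit 1 on the control-|1⟩ pair (|10⟩, |11⟩).
T† = [[1, 0], [0, (1/√2 - (1/√2)i)]].
With a = amp(|10⟩) = (-0.1628 + 0.7845i) and b = amp(|11⟩) = (-0.4221 - 0.08761i):
new amp(|10⟩) = (1)·a = (-0.1628 + 0.7845i)
new amp(|11⟩) = (1/√2 - (1/√2)i)·b = (-0.3604 + 0.2365i)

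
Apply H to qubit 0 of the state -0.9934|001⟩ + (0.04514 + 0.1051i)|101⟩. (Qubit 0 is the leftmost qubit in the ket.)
(-0.6705 + 0.07432i)|001⟩ + (-0.7344 - 0.07432i)|101⟩

H on qubit 0 mixes each pair of kets that differ only in qubit 0: amplitudes (a, b) of (|…0…⟩, |…1…⟩) become ((a + b)/√2, (a − b)/√2). Kets absent from the input have amplitude 0.
(|001⟩, |101⟩): (a, b) = (-0.9934, (0.04514 + 0.1051i)) → ((-0.6705 + 0.07432i), (-0.7344 - 0.07432i))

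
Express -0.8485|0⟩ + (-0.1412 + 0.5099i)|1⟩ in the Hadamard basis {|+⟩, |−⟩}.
(-0.6998 + 0.3606i)|+⟩ + (-0.5001 - 0.3606i)|−⟩

With |ψ⟩ = α|0⟩ + β|1⟩, the Hadamard-basis coefficients are ⟨+|ψ⟩ = (α + β)/√2 and ⟨−|ψ⟩ = (α − β)/√2.
Here α = -0.8485, β = (-0.1412 + 0.5099i): (α + β)/√2 = (-0.6998 + 0.3606i), (α − β)/√2 = (-0.5001 - 0.3606i).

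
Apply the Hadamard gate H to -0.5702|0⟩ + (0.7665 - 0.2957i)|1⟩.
(0.1388 - 0.2091i)|0⟩ + (-0.9452 + 0.2091i)|1⟩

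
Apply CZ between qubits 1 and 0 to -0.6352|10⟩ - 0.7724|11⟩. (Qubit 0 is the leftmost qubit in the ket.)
-0.6352|10⟩ + 0.7724|11⟩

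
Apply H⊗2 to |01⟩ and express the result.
1/2|00⟩ - 1/2|01⟩ + 1/2|10⟩ - 1/2|11⟩

H⊗2 gives amp(|y⟩) = (1/2) Σ_x (−1)^(x·y) amp(|x⟩), where x·y is the number of positions in which both x and y have a 1.
|00⟩: (1)/2 = 1/2
|01⟩: (-1)/2 = -1/2
|10⟩: (1)/2 = 1/2
|11⟩: (-1)/2 = -1/2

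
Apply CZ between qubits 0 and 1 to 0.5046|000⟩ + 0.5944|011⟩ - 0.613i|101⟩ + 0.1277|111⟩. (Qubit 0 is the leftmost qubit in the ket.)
0.5046|000⟩ + 0.5944|011⟩ - 0.613i|101⟩ - 0.1277|111⟩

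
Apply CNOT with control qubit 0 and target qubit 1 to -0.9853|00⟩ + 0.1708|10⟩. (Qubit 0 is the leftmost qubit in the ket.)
-0.9853|00⟩ + 0.1708|11⟩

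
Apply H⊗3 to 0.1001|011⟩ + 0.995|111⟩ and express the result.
0.3872|000⟩ - 0.3872|001⟩ - 0.3872|010⟩ + 0.3872|011⟩ - 0.3164|100⟩ + 0.3164|101⟩ + 0.3164|110⟩ - 0.3164|111⟩

H⊗3 gives amp(|y⟩) = (1/2√2) Σ_x (−1)^(x·y) amp(|x⟩), where x·y is the number of positions in which both x and y have a 1.
|000⟩: (0.1001 + 0.995)/(2√2) = 0.3872
|001⟩: (-0.1001 - 0.995)/(2√2) = -0.3872
|010⟩: (-0.1001 - 0.995)/(2√2) = -0.3872
|011⟩: (0.1001 + 0.995)/(2√2) = 0.3872
|100⟩: (0.1001 - 0.995)/(2√2) = -0.3164
|101⟩: (-0.1001 + 0.995)/(2√2) = 0.3164
|110⟩: (-0.1001 + 0.995)/(2√2) = 0.3164
|111⟩: (0.1001 - 0.995)/(2√2) = -0.3164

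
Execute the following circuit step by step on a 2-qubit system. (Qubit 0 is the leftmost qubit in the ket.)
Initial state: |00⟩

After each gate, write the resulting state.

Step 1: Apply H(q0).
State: 1/√2|00⟩ + 1/√2|10⟩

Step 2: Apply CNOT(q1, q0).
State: 1/√2|00⟩ + 1/√2|10⟩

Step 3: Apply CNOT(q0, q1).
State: 1/√2|00⟩ + 1/√2|11⟩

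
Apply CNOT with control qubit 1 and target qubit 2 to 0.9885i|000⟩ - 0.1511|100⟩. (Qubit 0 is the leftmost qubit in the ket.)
0.9885i|000⟩ - 0.1511|100⟩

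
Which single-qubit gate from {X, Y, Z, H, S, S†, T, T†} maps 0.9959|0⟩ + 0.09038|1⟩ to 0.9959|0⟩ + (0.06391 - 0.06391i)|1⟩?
T†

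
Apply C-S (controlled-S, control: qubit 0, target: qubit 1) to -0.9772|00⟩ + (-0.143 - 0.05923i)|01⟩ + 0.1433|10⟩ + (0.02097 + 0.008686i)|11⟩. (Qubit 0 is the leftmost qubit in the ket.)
-0.9772|00⟩ + (-0.143 - 0.05923i)|01⟩ + 0.1433|10⟩ + (-0.008686 + 0.02097i)|11⟩

C-S leaves the control-|0⟩ kets |00⟩, |01⟩ unchanged and applies S to qubit 1 on the control-|1⟩ pair (|10⟩, |11⟩).
S = [[1, 0], [0, i]].
With a = amp(|10⟩) = 0.1433 and b = amp(|11⟩) = (0.02097 + 0.008686i):
new amp(|10⟩) = (1)·a = 0.1433
new amp(|11⟩) = (i)·b = (-0.008686 + 0.02097i)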